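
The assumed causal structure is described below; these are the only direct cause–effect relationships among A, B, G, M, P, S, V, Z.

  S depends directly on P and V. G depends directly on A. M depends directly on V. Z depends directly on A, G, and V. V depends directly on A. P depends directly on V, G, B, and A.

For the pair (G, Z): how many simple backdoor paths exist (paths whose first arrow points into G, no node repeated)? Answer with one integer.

A backdoor path from G to Z is any simple undirected path whose first edge points into G (i.e. leaves G via a parent).
Parents of G: {A}.
Enumerating:
  P1: G <- A -> V -> Z
  P2: G <- A -> P <- V -> Z
  P3: G <- A -> P -> S <- V -> Z
  P4: G <- A -> Z
That exhausts the simple backdoor paths. Count: 4.

4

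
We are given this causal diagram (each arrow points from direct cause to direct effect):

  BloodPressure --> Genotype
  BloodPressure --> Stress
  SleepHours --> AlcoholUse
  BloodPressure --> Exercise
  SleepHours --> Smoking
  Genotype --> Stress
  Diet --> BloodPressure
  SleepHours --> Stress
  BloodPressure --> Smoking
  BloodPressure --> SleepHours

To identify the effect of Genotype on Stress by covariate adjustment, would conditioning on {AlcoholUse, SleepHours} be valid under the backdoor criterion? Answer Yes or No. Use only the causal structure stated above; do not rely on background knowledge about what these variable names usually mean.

Backdoor paths from Genotype to Stress (paths whose first edge points into Genotype):
  P1: Genotype <- BloodPressure -> SleepHours -> Stress
  P2: Genotype <- BloodPressure -> Smoking <- SleepHours -> Stress
  P3: Genotype <- BloodPressure -> Stress
Condition 1 (no descendant of Genotype in the set): holds — descendants of Genotype are {Stress}; none are in {AlcoholUse, SleepHours}.
Condition 2 (every backdoor path blocked by {AlcoholUse, SleepHours}):
  P1: blocked at chain node SleepHours ∈ conditioning set.
  P2: blocked at collider Smoking (neither it nor any descendant is in the conditioning set).
  P3: open — no interior node is in the conditioning set.
{AlcoholUse, SleepHours} does not satisfy the backdoor criterion.

No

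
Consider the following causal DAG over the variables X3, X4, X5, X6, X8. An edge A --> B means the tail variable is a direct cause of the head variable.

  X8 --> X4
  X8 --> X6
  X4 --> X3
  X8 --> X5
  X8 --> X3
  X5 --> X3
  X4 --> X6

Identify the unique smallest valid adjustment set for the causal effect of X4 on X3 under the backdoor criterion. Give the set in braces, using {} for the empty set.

{X8}

Variables eligible for adjustment (non-descendants of X4, excluding X4 and X3): {X5, X8}.
Backdoor paths from X4 to X3:
  P1: X4 <- X8 -> X5 -> X3
  P2: X4 <- X8 -> X3
The empty set is not sufficient: P1 (X4 <- X8 -> X5 -> X3) has no collider blocking it and no conditioned non-collider, so it is open.
Try {X8}:
  P1: blocked at fork node X8 ∈ conditioning set.
  P2: blocked at fork node X8 ∈ conditioning set.
{X8} contains no descendant of X4 and blocks every backdoor path.
No other singleton works — e.g. {X5} leaves P2 open — so {X8} is the unique smallest valid adjustment set.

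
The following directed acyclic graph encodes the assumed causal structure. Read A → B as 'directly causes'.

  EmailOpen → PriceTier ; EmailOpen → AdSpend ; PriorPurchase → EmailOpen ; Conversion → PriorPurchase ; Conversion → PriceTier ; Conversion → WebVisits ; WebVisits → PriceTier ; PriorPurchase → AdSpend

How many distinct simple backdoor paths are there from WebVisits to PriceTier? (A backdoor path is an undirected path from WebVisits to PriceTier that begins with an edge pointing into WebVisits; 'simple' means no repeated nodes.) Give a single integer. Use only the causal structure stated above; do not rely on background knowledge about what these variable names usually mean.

3

A backdoor path from WebVisits to PriceTier is any simple undirected path whose first edge points into WebVisits (i.e. leaves WebVisits via a parent).
Parents of WebVisits: {Conversion}.
Enumerating:
  P1: WebVisits <- Conversion -> PriorPurchase -> EmailOpen -> PriceTier
  P2: WebVisits <- Conversion -> PriorPurchase -> AdSpend <- EmailOpen -> PriceTier
  P3: WebVisits <- Conversion -> PriceTier
That exhausts the simple backdoor paths. Count: 3.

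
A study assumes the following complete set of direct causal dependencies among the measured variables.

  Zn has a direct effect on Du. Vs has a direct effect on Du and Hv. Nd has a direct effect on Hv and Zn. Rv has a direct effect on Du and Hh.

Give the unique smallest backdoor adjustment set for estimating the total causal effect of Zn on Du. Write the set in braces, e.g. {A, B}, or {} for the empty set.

Variables eligible for adjustment (non-descendants of Zn, excluding Zn and Du): {Hh, Hv, Nd, Rv, Vs}.
Backdoor paths from Zn to Du:
  P1: Zn <- Nd -> Hv <- Vs -> Du
Each backdoor path contains an unconditioned collider, so every path is already blocked with the empty conditioning set:
  P1: blocked at collider Hv (neither it nor any descendant is in the conditioning set).
The empty set is therefore the unique smallest valid set.

{}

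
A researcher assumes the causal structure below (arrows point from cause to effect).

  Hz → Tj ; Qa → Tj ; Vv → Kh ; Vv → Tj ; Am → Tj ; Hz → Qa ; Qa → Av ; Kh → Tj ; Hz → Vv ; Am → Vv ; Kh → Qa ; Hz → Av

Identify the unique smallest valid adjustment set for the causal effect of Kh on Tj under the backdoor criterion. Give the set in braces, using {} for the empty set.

{Vv}

Variables eligible for adjustment (non-descendants of Kh, excluding Kh and Tj): {Am, Hz, Vv}.
Backdoor paths from Kh to Tj:
  P1: Kh <- Vv <- Hz -> Qa -> Tj
  P2: Kh <- Vv <- Hz -> Tj
  P3: Kh <- Vv <- Hz -> Av <- Qa -> Tj
  P4: Kh <- Vv <- Am -> Tj
  P5: Kh <- Vv -> Tj
The empty set is not sufficient: P1 (Kh <- Vv <- Hz -> Qa -> Tj) has no collider blocking it and no conditioned non-collider, so it is open.
Try {Vv}:
  P1: blocked at chain node Vv ∈ conditioning set.
  P2: blocked at chain node Vv ∈ conditioning set.
  P3: blocked at chain node Vv ∈ conditioning set.
  P4: blocked at chain node Vv ∈ conditioning set.
  P5: blocked at fork node Vv ∈ conditioning set.
{Vv} contains no descendant of Kh and blocks every backdoor path.
No other singleton works — e.g. {Hz} leaves P4 open — so {Vv} is the unique smallest valid adjustment set.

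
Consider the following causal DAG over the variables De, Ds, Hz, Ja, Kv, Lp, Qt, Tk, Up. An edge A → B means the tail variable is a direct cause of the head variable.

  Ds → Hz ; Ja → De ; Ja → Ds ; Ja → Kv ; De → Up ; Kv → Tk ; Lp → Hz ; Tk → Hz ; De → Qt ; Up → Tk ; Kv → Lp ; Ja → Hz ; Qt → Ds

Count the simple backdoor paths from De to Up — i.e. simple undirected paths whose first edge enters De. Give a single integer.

A backdoor path from De to Up is any simple undirected path whose first edge points into De (i.e. leaves De via a parent).
Parents of De: {Ja}.
Enumerating:
  P1: De <- Ja -> Kv -> Lp -> Hz <- Tk <- Up
  P2: De <- Ja -> Kv -> Tk <- Up
  P3: De <- Ja -> Ds -> Hz <- Lp <- Kv -> Tk <- Up
  P4: De <- Ja -> Ds -> Hz <- Tk <- Up
  P5: De <- Ja -> Hz <- Lp <- Kv -> Tk <- Up
  P6: De <- Ja -> Hz <- Tk <- Up
That exhausts the simple backdoor paths. Count: 6.

6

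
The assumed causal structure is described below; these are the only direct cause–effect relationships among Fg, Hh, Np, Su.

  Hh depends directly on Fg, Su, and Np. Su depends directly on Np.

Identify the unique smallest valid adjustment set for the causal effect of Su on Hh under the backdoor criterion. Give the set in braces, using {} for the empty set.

{Np}

Variables eligible for adjustment (non-descendants of Su, excluding Su and Hh): {Fg, Np}.
Backdoor paths from Su to Hh:
  P1: Su <- Np -> Hh
The empty set is not sufficient: P1 (Su <- Np -> Hh) has no collider blocking it and no conditioned non-collider, so it is open.
Try {Np}:
  P1: blocked at fork node Np ∈ conditioning set.
{Np} contains no descendant of Su and blocks every backdoor path.
No other singleton works — e.g. {Fg} leaves P1 open — so {Np} is the unique smallest valid adjustment set.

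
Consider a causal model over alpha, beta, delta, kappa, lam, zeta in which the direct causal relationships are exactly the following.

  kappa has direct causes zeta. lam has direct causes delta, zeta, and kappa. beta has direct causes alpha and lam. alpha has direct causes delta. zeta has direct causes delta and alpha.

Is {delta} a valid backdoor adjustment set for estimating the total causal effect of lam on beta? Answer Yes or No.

No

Backdoor paths from lam to beta (paths whose first edge points into lam):
  P1: lam <- delta -> alpha -> beta
  P2: lam <- delta -> zeta <- alpha -> beta
  P3: lam <- zeta <- delta -> alpha -> beta
  P4: lam <- zeta <- alpha -> beta
  P5: lam <- kappa <- zeta <- delta -> alpha -> beta
  P6: lam <- kappa <- zeta <- alpha -> beta
Condition 1 (no descendant of lam in the set): holds — descendants of lam are {beta}; none are in {delta}.
Condition 2 (every backdoor path blocked by {delta}):
  P1: blocked at fork node delta ∈ conditioning set.
  P2: blocked at fork node delta ∈ conditioning set.
  P3: blocked at fork node delta ∈ conditioning set.
  P4: open — no interior node is in the conditioning set.
  P5: blocked at fork node delta ∈ conditioning set.
  P6: open — no interior node is in the conditioning set.
{delta} does not satisfy the backdoor criterion.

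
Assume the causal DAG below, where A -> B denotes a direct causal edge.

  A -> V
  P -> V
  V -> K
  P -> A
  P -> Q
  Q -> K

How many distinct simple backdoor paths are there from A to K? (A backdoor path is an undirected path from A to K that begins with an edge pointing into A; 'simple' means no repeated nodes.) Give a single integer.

2

A backdoor path from A to K is any simple undirected path whose first edge points into A (i.e. leaves A via a parent).
Parents of A: {P}.
Enumerating:
  P1: A <- P -> Q -> K
  P2: A <- P -> V -> K
That exhausts the simple backdoor paths. Count: 2.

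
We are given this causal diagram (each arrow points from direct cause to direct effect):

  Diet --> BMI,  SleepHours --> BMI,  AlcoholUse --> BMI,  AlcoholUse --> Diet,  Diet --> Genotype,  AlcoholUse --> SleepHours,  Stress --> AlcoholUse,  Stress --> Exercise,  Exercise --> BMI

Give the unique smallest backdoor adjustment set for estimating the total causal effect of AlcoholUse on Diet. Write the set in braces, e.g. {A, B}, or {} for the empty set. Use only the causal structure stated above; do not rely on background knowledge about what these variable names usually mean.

Variables eligible for adjustment (non-descendants of AlcoholUse, excluding AlcoholUse and Diet): {Exercise, Stress}.
Backdoor paths from AlcoholUse to Diet:
  P1: AlcoholUse <- Stress -> Exercise -> BMI <- Diet
Each backdoor path contains an unconditioned collider, so every path is already blocked with the empty conditioning set:
  P1: blocked at collider BMI (neither it nor any descendant is in the conditioning set).
The empty set is therefore the unique smallest valid set.

{}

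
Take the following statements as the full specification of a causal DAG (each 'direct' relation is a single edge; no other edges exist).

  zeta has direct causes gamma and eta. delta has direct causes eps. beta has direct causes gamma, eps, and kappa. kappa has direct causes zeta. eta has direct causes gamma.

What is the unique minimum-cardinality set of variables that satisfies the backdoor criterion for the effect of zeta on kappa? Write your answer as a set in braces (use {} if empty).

{}

Variables eligible for adjustment (non-descendants of zeta, excluding zeta and kappa): {delta, eps, eta, gamma}.
Backdoor paths from zeta to kappa:
  P1: zeta <- gamma -> beta <- kappa
  P2: zeta <- eta <- gamma -> beta <- kappa
Each backdoor path contains an unconditioned collider, so every path is already blocked with the empty conditioning set:
  P1: blocked at collider beta (neither it nor any descendant is in the conditioning set).
  P2: blocked at collider beta (neither it nor any descendant is in the conditioning set).
The empty set is therefore the unique smallest valid set.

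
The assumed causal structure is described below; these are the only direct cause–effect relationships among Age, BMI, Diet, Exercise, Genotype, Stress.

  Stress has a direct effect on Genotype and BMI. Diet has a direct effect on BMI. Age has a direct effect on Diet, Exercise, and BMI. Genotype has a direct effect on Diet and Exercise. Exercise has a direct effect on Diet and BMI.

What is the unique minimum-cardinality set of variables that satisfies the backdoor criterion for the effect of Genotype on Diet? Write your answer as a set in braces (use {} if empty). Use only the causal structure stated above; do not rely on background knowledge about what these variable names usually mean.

Variables eligible for adjustment (non-descendants of Genotype, excluding Genotype and Diet): {Age, Stress}.
Backdoor paths from Genotype to Diet:
  P1: Genotype <- Stress -> BMI <- Age -> Exercise -> Diet
  P2: Genotype <- Stress -> BMI <- Age -> Diet
  P3: Genotype <- Stress -> BMI <- Exercise <- Age -> Diet
  P4: Genotype <- Stress -> BMI <- Exercise -> Diet
  P5: Genotype <- Stress -> BMI <- Diet
Each backdoor path contains an unconditioned collider, so every path is already blocked with the empty conditioning set:
  P1: blocked at collider BMI (neither it nor any descendant is in the conditioning set).
  P2: blocked at collider BMI (neither it nor any descendant is in the conditioning set).
  P3: blocked at collider BMI (neither it nor any descendant is in the conditioning set).
  P4: blocked at collider BMI (neither it nor any descendant is in the conditioning set).
  P5: blocked at collider BMI (neither it nor any descendant is in the conditioning set).
The empty set is therefore the unique smallest valid set.

{}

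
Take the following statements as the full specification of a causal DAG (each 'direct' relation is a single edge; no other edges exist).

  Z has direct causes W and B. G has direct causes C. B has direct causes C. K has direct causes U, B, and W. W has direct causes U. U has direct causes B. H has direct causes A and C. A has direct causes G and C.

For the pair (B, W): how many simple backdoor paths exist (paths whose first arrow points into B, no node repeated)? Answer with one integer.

0

A backdoor path from B to W is any simple undirected path whose first edge points into B (i.e. leaves B via a parent).
Parents of B: {C}.
No simple path from any parent of B reaches W without revisiting B, so there are no backdoor paths.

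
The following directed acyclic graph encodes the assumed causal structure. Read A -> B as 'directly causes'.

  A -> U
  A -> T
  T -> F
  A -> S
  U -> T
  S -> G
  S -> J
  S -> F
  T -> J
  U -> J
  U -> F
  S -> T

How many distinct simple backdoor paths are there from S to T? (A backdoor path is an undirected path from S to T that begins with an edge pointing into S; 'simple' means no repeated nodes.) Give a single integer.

4

A backdoor path from S to T is any simple undirected path whose first edge points into S (i.e. leaves S via a parent).
Parents of S: {A}.
Enumerating:
  P1: S <- A -> U -> T
  P2: S <- A -> U -> F <- T
  P3: S <- A -> U -> J <- T
  P4: S <- A -> T
That exhausts the simple backdoor paths. Count: 4.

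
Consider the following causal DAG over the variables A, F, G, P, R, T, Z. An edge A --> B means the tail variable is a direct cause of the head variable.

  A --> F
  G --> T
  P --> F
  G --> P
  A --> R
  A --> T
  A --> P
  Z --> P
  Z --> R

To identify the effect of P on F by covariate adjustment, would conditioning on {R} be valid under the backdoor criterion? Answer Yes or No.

Backdoor paths from P to F (paths whose first edge points into P):
  P1: P <- A -> F
  P2: P <- G -> T <- A -> F
  P3: P <- Z -> R <- A -> F
Condition 1 (no descendant of P in the set): holds — descendants of P are {F}; none are in {R}.
Condition 2 (every backdoor path blocked by {R}):
  P1: open — no interior node is in the conditioning set.
  P2: blocked at collider T (neither it nor any descendant is in the conditioning set).
  P3: open — collider(s) R are conditioned on (or have a conditioned descendant) and no non-collider on the path is in the set.
{R} does not satisfy the backdoor criterion.

No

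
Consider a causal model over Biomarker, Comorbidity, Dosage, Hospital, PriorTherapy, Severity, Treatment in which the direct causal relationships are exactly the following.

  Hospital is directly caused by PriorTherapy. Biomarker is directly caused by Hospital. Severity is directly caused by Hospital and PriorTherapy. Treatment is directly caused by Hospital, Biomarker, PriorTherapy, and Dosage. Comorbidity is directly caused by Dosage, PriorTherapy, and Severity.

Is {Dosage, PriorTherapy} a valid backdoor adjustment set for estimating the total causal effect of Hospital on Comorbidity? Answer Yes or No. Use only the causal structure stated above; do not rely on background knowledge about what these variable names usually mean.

Backdoor paths from Hospital to Comorbidity (paths whose first edge points into Hospital):
  P1: Hospital <- PriorTherapy -> Severity -> Comorbidity
  P2: Hospital <- PriorTherapy -> Comorbidity
  P3: Hospital <- PriorTherapy -> Treatment <- Dosage -> Comorbidity
Condition 1 (no descendant of Hospital in the set): holds — descendants of Hospital are {Biomarker, Comorbidity, Severity, Treatment}; none are in {Dosage, PriorTherapy}.
Condition 2 (every backdoor path blocked by {Dosage, PriorTherapy}):
  P1: blocked at fork node PriorTherapy ∈ conditioning set.
  P2: blocked at fork node PriorTherapy ∈ conditioning set.
  P3: blocked at fork node PriorTherapy ∈ conditioning set.
{Dosage, PriorTherapy} satisfies the backdoor criterion.

Yes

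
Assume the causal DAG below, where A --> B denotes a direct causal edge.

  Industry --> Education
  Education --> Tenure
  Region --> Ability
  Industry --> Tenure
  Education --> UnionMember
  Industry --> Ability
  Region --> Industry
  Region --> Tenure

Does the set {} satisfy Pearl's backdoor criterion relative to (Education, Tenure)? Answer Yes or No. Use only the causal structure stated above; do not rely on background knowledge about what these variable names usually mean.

No

Backdoor paths from Education to Tenure (paths whose first edge points into Education):
  P1: Education <- Industry <- Region -> Tenure
  P2: Education <- Industry -> Ability <- Region -> Tenure
  P3: Education <- Industry -> Tenure
Condition 1 (no descendant of Education in the set): holds — descendants of Education are {Tenure, UnionMember}; none are in {}.
Condition 2 (every backdoor path blocked by {}):
  P1: open — no interior node is in the conditioning set.
  P2: blocked at collider Ability (neither it nor any descendant is in the conditioning set).
  P3: open — no interior node is in the conditioning set.
{} does not satisfy the backdoor criterion.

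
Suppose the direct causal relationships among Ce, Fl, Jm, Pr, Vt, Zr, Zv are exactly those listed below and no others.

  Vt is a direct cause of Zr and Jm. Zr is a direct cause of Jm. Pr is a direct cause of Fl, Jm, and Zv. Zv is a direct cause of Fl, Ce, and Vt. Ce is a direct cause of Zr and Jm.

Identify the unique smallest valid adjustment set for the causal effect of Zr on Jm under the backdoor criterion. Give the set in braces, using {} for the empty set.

{Ce, Vt}

Variables eligible for adjustment (non-descendants of Zr, excluding Zr and Jm): {Ce, Fl, Pr, Vt, Zv}.
Backdoor paths from Zr to Jm:
  P1: Zr <- Ce <- Zv <- Pr -> Jm
  P2: Zr <- Ce <- Zv -> Fl <- Pr -> Jm
  P3: Zr <- Ce <- Zv -> Vt -> Jm
  P4: Zr <- Ce -> Jm
  P5: Zr <- Vt <- Zv <- Pr -> Jm
  P6: Zr <- Vt <- Zv -> Fl <- Pr -> Jm
  P7: Zr <- Vt <- Zv -> Ce -> Jm
  P8: Zr <- Vt -> Jm
The empty set is not sufficient: P1 (Zr <- Ce <- Zv <- Pr -> Jm) has no collider blocking it and no conditioned non-collider, so it is open.
Try {Ce, Vt}:
  P1: blocked at chain node Ce ∈ conditioning set.
  P2: blocked at chain node Ce ∈ conditioning set.
  P3: blocked at chain node Ce ∈ conditioning set.
  P4: blocked at fork node Ce ∈ conditioning set.
  P5: blocked at chain node Vt ∈ conditioning set.
  P6: blocked at chain node Vt ∈ conditioning set.
  P7: blocked at chain node Vt ∈ conditioning set.
  P8: blocked at fork node Vt ∈ conditioning set.
{Ce, Vt} contains no descendant of Zr and blocks every backdoor path.
Every element of {Ce, Vt} is needed (dropping Ce leaves P1 open; dropping Vt leaves P5 open), so no proper subset is valid.
Among all size-2 subsets of the eligible variables, only {Ce, Vt} blocks every backdoor path, so it is the unique smallest valid adjustment set.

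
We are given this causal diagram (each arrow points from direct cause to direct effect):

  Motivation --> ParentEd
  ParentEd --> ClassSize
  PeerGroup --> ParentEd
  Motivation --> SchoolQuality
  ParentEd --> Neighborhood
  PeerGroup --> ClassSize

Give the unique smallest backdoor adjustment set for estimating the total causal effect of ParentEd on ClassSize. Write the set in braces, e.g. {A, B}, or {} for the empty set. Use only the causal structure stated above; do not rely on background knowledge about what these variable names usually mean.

Variables eligible for adjustment (non-descendants of ParentEd, excluding ParentEd and ClassSize): {Motivation, PeerGroup, SchoolQuality}.
Backdoor paths from ParentEd to ClassSize:
  P1: ParentEd <- PeerGroup -> ClassSize
The empty set is not sufficient: P1 (ParentEd <- PeerGroup -> ClassSize) has no collider blocking it and no conditioned non-collider, so it is open.
Try {PeerGroup}:
  P1: blocked at fork node PeerGroup ∈ conditioning set.
{PeerGroup} contains no descendant of ParentEd and blocks every backdoor path.
No other singleton works — e.g. {Motivation} leaves P1 open — so {PeerGroup} is the unique smallest valid adjustment set.

{PeerGroup}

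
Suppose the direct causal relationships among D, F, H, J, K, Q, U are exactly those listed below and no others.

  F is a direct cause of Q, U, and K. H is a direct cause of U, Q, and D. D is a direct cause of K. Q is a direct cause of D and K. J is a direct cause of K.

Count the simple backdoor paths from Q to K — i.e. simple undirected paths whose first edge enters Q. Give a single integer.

A backdoor path from Q to K is any simple undirected path whose first edge points into Q (i.e. leaves Q via a parent).
Parents of Q: {F, H}.
Enumerating:
  P1: Q <- H -> D -> K
  P2: Q <- H -> U <- F -> K
  P3: Q <- F -> U <- H -> D -> K
  P4: Q <- F -> K
That exhausts the simple backdoor paths. Count: 4.

4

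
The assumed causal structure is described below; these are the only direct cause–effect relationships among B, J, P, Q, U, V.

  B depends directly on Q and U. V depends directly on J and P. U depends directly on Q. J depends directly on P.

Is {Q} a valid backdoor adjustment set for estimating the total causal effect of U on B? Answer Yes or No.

Yes

Backdoor paths from U to B (paths whose first edge points into U):
  P1: U <- Q -> B
Condition 1 (no descendant of U in the set): holds — descendants of U are {B}; none are in {Q}.
Condition 2 (every backdoor path blocked by {Q}):
  P1: blocked at fork node Q ∈ conditioning set.
{Q} satisfies the backdoor criterion.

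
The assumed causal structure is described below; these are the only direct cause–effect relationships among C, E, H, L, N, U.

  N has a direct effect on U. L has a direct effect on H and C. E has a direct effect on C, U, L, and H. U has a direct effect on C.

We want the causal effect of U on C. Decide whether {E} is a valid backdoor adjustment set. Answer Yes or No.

Backdoor paths from U to C (paths whose first edge points into U):
  P1: U <- E -> L -> C
  P2: U <- E -> C
  P3: U <- E -> H <- L -> C
Condition 1 (no descendant of U in the set): holds — descendants of U are {C}; none are in {E}.
Condition 2 (every backdoor path blocked by {E}):
  P1: blocked at fork node E ∈ conditioning set.
  P2: blocked at fork node E ∈ conditioning set.
  P3: blocked at fork node E ∈ conditioning set.
{E} satisfies the backdoor criterion.

Yes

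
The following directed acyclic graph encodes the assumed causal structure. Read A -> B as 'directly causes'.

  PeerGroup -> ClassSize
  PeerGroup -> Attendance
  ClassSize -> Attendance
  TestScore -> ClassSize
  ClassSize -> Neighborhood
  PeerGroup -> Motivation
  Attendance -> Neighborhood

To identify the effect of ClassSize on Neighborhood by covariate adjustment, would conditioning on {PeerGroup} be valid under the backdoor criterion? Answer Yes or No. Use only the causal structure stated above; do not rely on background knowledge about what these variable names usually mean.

Backdoor paths from ClassSize to Neighborhood (paths whose first edge points into ClassSize):
  P1: ClassSize <- PeerGroup -> Attendance -> Neighborhood
Condition 1 (no descendant of ClassSize in the set): holds — descendants of ClassSize are {Attendance, Neighborhood}; none are in {PeerGroup}.
Condition 2 (every backdoor path blocked by {PeerGroup}):
  P1: blocked at fork node PeerGroup ∈ conditioning set.
{PeerGroup} satisfies the backdoor criterion.

Yes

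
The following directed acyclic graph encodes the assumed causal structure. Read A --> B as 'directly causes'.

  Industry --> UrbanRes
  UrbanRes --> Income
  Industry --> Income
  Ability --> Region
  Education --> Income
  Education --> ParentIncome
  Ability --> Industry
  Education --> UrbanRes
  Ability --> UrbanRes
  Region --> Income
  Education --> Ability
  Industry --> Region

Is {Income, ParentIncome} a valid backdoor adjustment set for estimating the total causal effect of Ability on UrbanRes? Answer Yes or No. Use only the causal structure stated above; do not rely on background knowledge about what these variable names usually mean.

No

Backdoor paths from Ability to UrbanRes (paths whose first edge points into Ability):
  P1: Ability <- Education -> UrbanRes
  P2: Ability <- Education -> Income <- Industry -> UrbanRes
  P3: Ability <- Education -> Income <- UrbanRes
  P4: Ability <- Education -> Income <- Region <- Industry -> UrbanRes
Condition 1 (no descendant of Ability in the set): FAILS — Income is a descendant of Ability.
Condition 2 (every backdoor path blocked by {Income, ParentIncome}):
  P1: open — no interior node is in the conditioning set.
  P2: open — collider(s) Income are conditioned on (or have a conditioned descendant) and no non-collider on the path is in the set.
  P3: open — collider(s) Income are conditioned on (or have a conditioned descendant) and no non-collider on the path is in the set.
  P4: open — collider(s) Income are conditioned on (or have a conditioned descendant) and no non-collider on the path is in the set.
{Income, ParentIncome} does not satisfy the backdoor criterion.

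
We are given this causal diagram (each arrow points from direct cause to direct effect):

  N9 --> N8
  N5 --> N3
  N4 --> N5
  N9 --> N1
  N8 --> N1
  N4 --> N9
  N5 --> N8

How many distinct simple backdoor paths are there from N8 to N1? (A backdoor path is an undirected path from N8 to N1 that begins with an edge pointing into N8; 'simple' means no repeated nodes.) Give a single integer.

A backdoor path from N8 to N1 is any simple undirected path whose first edge points into N8 (i.e. leaves N8 via a parent).
Parents of N8: {N5, N9}.
Enumerating:
  P1: N8 <- N5 <- N4 -> N9 -> N1
  P2: N8 <- N9 -> N1
That exhausts the simple backdoor paths. Count: 2.

2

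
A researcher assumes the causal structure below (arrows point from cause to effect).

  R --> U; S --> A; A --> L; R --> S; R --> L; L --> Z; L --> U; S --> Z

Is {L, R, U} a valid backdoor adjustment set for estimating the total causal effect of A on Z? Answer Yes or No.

Backdoor paths from A to Z (paths whose first edge points into A):
  P1: A <- S <- R -> L -> Z
  P2: A <- S <- R -> U <- L -> Z
  P3: A <- S -> Z
Condition 1 (no descendant of A in the set): FAILS — L and U are descendants of A.
Condition 2 (every backdoor path blocked by {L, R, U}):
  P1: blocked at fork node R ∈ conditioning set.
  P2: blocked at fork node R ∈ conditioning set.
  P3: open — no interior node is in the conditioning set.
{L, R, U} does not satisfy the backdoor criterion.

No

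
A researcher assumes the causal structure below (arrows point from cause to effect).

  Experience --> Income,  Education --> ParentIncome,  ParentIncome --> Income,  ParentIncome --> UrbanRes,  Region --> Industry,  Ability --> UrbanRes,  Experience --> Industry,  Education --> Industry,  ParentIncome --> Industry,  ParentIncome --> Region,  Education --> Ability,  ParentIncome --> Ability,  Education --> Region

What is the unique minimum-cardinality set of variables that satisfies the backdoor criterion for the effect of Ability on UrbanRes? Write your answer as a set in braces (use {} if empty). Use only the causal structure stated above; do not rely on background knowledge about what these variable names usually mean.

Variables eligible for adjustment (non-descendants of Ability, excluding Ability and UrbanRes): {Education, Experience, Income, Industry, ParentIncome, Region}.
Backdoor paths from Ability to UrbanRes:
  P1: Ability <- Education -> ParentIncome -> UrbanRes
  P2: Ability <- Education -> Region <- ParentIncome -> UrbanRes
  P3: Ability <- Education -> Region -> Industry <- Experience -> Income <- ParentIncome -> UrbanRes
  P4: Ability <- Education -> Region -> Industry <- ParentIncome -> UrbanRes
  P5: Ability <- Education -> Industry <- Experience -> Income <- ParentIncome -> UrbanRes
  P6: Ability <- Education -> Industry <- ParentIncome -> UrbanRes
  P7: Ability <- Education -> Industry <- Region <- ParentIncome -> UrbanRes
  P8: Ability <- ParentIncome -> UrbanRes
The empty set is not sufficient: P1 (Ability <- Education -> ParentIncome -> UrbanRes) has no collider blocking it and no conditioned non-collider, so it is open.
Try {ParentIncome}:
  P1: blocked at chain node ParentIncome ∈ conditioning set.
  P2: blocked at collider Region (neither it nor any descendant is in the conditioning set).
  P3: blocked at collider Industry (neither it nor any descendant is in the conditioning set).
  P4: blocked at collider Industry (neither it nor any descendant is in the conditioning set).
  P5: blocked at collider Industry (neither it nor any descendant is in the conditioning set).
  P6: blocked at collider Industry (neither it nor any descendant is in the conditioning set).
  P7: blocked at collider Industry (neither it nor any descendant is in the conditioning set).
  P8: blocked at fork node ParentIncome ∈ conditioning set.
{ParentIncome} contains no descendant of Ability and blocks every backdoor path.
No other singleton works — e.g. {Education} leaves P8 open — so {ParentIncome} is the unique smallest valid adjustment set.

{ParentIncome}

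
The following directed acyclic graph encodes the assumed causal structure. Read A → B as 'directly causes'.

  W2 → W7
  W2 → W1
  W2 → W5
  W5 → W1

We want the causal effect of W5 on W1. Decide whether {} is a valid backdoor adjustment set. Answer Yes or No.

Backdoor paths from W5 to W1 (paths whose first edge points into W5):
  P1: W5 <- W2 -> W1
Condition 1 (no descendant of W5 in the set): holds — descendants of W5 are {W1}; none are in {}.
Condition 2 (every backdoor path blocked by {}):
  P1: open — no interior node is in the conditioning set.
{} does not satisfy the backdoor criterion.

No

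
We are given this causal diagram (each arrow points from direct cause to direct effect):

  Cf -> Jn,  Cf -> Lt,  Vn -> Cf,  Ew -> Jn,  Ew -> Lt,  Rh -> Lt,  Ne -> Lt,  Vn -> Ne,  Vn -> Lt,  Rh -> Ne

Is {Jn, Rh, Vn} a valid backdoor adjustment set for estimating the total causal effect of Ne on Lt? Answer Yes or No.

Backdoor paths from Ne to Lt (paths whose first edge points into Ne):
  P1: Ne <- Vn -> Cf -> Jn <- Ew -> Lt
  P2: Ne <- Vn -> Cf -> Lt
  P3: Ne <- Vn -> Lt
  P4: Ne <- Rh -> Lt
Condition 1 (no descendant of Ne in the set): holds — descendants of Ne are {Lt}; none are in {Jn, Rh, Vn}.
Condition 2 (every backdoor path blocked by {Jn, Rh, Vn}):
  P1: blocked at fork node Vn ∈ conditioning set.
  P2: blocked at fork node Vn ∈ conditioning set.
  P3: blocked at fork node Vn ∈ conditioning set.
  P4: blocked at fork node Rh ∈ conditioning set.
{Jn, Rh, Vn} satisfies the backdoor criterion.

Yes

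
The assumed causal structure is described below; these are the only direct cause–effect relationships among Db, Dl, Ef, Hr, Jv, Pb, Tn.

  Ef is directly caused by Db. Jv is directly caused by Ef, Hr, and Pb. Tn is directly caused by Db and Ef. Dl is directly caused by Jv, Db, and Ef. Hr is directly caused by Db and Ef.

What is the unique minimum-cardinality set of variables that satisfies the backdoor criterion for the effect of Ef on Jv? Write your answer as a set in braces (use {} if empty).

{Db}

Variables eligible for adjustment (non-descendants of Ef, excluding Ef and Jv): {Db, Pb}.
Backdoor paths from Ef to Jv:
  P1: Ef <- Db -> Hr -> Jv
  P2: Ef <- Db -> Dl <- Jv
The empty set is not sufficient: P1 (Ef <- Db -> Hr -> Jv) has no collider blocking it and no conditioned non-collider, so it is open.
Try {Db}:
  P1: blocked at fork node Db ∈ conditioning set.
  P2: blocked at fork node Db ∈ conditioning set.
{Db} contains no descendant of Ef and blocks every backdoor path.
No other singleton works — e.g. {Pb} leaves P1 open — so {Db} is the unique smallest valid adjustment set.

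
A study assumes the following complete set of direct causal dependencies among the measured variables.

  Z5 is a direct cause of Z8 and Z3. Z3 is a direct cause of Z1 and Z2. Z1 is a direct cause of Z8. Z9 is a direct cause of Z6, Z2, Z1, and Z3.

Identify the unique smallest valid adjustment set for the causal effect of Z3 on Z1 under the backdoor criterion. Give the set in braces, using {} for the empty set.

{Z9}

Variables eligible for adjustment (non-descendants of Z3, excluding Z3 and Z1): {Z5, Z6, Z9}.
Backdoor paths from Z3 to Z1:
  P1: Z3 <- Z5 -> Z8 <- Z1
  P2: Z3 <- Z9 -> Z1
The empty set is not sufficient: P2 (Z3 <- Z9 -> Z1) has no collider blocking it and no conditioned non-collider, so it is open.
Try {Z9}:
  P1: blocked at collider Z8 (neither it nor any descendant is in the conditioning set).
  P2: blocked at fork node Z9 ∈ conditioning set.
{Z9} contains no descendant of Z3 and blocks every backdoor path.
No other singleton works — e.g. {Z5} leaves P2 open — so {Z9} is the unique smallest valid adjustment set.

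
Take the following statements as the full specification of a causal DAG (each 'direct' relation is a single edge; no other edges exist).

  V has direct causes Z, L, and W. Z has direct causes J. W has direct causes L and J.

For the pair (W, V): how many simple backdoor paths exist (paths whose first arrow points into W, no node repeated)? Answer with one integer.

2

A backdoor path from W to V is any simple undirected path whose first edge points into W (i.e. leaves W via a parent).
Parents of W: {J, L}.
Enumerating:
  P1: W <- L -> V
  P2: W <- J -> Z -> V
That exhausts the simple backdoor paths. Count: 2.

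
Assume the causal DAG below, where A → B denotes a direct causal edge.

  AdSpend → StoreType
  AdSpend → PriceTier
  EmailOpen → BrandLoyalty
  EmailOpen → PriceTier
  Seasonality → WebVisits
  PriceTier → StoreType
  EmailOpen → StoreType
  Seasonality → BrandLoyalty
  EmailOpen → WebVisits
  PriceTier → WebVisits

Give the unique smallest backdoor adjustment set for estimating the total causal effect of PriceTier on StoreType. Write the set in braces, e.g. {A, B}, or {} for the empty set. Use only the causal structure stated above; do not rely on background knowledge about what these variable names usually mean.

Variables eligible for adjustment (non-descendants of PriceTier, excluding PriceTier and StoreType): {AdSpend, BrandLoyalty, EmailOpen, Seasonality}.
Backdoor paths from PriceTier to StoreType:
  P1: PriceTier <- EmailOpen -> StoreType
  P2: PriceTier <- AdSpend -> StoreType
The empty set is not sufficient: P1 (PriceTier <- EmailOpen -> StoreType) has no collider blocking it and no conditioned non-collider, so it is open.
Try {AdSpend, EmailOpen}:
  P1: blocked at fork node EmailOpen ∈ conditioning set.
  P2: blocked at fork node AdSpend ∈ conditioning set.
{AdSpend, EmailOpen} contains no descendant of PriceTier and blocks every backdoor path.
Every element of {AdSpend, EmailOpen} is needed (dropping AdSpend leaves P2 open; dropping EmailOpen leaves P1 open), so no proper subset is valid.
Among all size-2 subsets of the eligible variables, only {AdSpend, EmailOpen} blocks every backdoor path, so it is the unique smallest valid adjustment set.

{AdSpend, EmailOpen}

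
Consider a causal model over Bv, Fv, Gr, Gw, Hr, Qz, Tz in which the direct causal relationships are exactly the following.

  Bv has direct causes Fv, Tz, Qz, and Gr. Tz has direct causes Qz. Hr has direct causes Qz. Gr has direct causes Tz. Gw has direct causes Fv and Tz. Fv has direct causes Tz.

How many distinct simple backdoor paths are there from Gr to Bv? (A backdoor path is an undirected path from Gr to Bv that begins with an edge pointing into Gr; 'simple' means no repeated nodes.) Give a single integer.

A backdoor path from Gr to Bv is any simple undirected path whose first edge points into Gr (i.e. leaves Gr via a parent).
Parents of Gr: {Tz}.
Enumerating:
  P1: Gr <- Tz <- Qz -> Bv
  P2: Gr <- Tz -> Fv -> Bv
  P3: Gr <- Tz -> Gw <- Fv -> Bv
  P4: Gr <- Tz -> Bv
That exhausts the simple backdoor paths. Count: 4.

4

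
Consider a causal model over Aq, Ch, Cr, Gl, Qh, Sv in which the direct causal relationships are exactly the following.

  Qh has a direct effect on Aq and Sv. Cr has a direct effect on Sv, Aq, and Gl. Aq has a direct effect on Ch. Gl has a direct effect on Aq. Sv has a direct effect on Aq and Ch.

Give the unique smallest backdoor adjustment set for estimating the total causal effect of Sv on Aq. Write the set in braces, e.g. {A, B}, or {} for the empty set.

Variables eligible for adjustment (non-descendants of Sv, excluding Sv and Aq): {Cr, Gl, Qh}.
Backdoor paths from Sv to Aq:
  P1: Sv <- Cr -> Gl -> Aq
  P2: Sv <- Cr -> Aq
  P3: Sv <- Qh -> Aq
The empty set is not sufficient: P1 (Sv <- Cr -> Gl -> Aq) has no collider blocking it and no conditioned non-collider, so it is open.
Try {Cr, Qh}:
  P1: blocked at fork node Cr ∈ conditioning set.
  P2: blocked at fork node Cr ∈ conditioning set.
  P3: blocked at fork node Qh ∈ conditioning set.
{Cr, Qh} contains no descendant of Sv and blocks every backdoor path.
Every element of {Cr, Qh} is needed (dropping Cr leaves P1 open; dropping Qh leaves P3 open), so no proper subset is valid.
Among all size-2 subsets of the eligible variables, only {Cr, Qh} blocks every backdoor path, so it is the unique smallest valid adjustment set.

{Cr, Qh}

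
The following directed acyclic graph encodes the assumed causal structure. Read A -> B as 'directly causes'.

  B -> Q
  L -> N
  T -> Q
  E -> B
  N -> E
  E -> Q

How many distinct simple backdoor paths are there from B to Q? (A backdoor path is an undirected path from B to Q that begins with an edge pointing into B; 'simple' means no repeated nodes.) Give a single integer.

1

A backdoor path from B to Q is any simple undirected path whose first edge points into B (i.e. leaves B via a parent).
Parents of B: {E}.
Enumerating:
  P1: B <- E -> Q
That exhausts the simple backdoor paths. Count: 1.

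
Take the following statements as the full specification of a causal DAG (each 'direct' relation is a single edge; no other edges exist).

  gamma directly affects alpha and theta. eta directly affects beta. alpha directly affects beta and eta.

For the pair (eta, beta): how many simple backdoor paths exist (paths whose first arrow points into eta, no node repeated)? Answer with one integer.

A backdoor path from eta to beta is any simple undirected path whose first edge points into eta (i.e. leaves eta via a parent).
Parents of eta: {alpha}.
Enumerating:
  P1: eta <- alpha -> beta
That exhausts the simple backdoor paths. Count: 1.

1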